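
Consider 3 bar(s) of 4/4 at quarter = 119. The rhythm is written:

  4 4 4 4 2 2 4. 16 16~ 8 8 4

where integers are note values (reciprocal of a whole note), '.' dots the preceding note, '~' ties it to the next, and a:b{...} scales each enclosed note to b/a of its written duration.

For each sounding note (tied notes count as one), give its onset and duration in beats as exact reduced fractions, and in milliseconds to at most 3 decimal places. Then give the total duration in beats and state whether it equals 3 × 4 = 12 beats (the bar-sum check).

1) 0.0ms=0b +504.202ms=1b
2) 504.202ms=1b +504.202ms=1b
3) 1008.403ms=2b +504.202ms=1b
4) 1512.605ms=3b +504.202ms=1b
5) 2016.807ms=4b +1008.403ms=2b
6) 3025.21ms=6b +1008.403ms=2b
7) 4033.613ms=8b +756.303ms=3/2b
8) 4789.916ms=19/2b +126.05ms=1/4b
9) 4915.966ms=39/4b +378.151ms=3/4b
10) 5294.118ms=21/2b +252.101ms=1/2b
11) 5546.218ms=11b +504.202ms=1b
Σ=12b of 12 (119bpm 4/4) — PASS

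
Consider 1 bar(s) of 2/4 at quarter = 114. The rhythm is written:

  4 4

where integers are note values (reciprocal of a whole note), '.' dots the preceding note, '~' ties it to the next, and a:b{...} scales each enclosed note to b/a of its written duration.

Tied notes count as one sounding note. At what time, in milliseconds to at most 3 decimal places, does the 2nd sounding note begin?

note 2 onset = 1b = 526.316ms

1. 0.0ms @ 0 + 526.316ms (1)
2. 526.316ms @ 1 + 526.316ms (1)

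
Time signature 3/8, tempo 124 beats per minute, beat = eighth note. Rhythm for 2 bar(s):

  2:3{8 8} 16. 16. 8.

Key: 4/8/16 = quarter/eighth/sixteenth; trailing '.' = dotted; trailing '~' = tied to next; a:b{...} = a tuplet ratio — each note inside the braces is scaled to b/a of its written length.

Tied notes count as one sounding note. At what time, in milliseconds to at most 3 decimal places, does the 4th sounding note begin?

1. 0.0ms @ 0 + 725.806ms (3/2)
2. 725.806ms @ 3/2 + 725.806ms (3/2)
3. 1451.613ms @ 3 + 362.903ms (3/4)
4. 1814.516ms @ 15/4 + 362.903ms (3/4)
5. 2177.419ms @ 9/2 + 725.806ms (3/2)

note 4 onset = 15/4b = 1814.516ms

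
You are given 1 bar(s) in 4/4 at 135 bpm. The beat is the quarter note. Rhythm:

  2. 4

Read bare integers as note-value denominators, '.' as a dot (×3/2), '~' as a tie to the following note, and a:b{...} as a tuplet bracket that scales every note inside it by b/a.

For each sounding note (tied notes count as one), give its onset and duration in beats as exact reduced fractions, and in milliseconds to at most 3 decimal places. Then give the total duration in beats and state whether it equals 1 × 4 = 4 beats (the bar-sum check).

1) 0.0ms=0b +1333.333ms=3b
2) 1333.333ms=3b +444.444ms=1b
Σ=4b of 4 (135bpm 4/4) — PASS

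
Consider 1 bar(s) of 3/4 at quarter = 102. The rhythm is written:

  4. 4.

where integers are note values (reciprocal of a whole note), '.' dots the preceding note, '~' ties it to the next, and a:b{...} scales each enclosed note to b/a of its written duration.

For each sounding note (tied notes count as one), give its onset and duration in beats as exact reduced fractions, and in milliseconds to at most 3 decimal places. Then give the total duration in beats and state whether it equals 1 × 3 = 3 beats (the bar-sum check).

1) 0.0ms=0b +882.353ms=3/2b
2) 882.353ms=3/2b +882.353ms=3/2b
Σ=3b of 3 (102bpm 3/4) — PASS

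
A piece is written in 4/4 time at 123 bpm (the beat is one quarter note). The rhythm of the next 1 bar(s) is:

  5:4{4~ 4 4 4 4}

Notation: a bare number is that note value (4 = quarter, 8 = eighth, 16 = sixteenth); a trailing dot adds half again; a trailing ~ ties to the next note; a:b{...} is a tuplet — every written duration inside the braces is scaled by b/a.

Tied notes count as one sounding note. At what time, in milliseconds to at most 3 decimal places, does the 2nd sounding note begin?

note 2 onset = 8/5b = 780.488ms

1. 0.0ms @ 0 + 780.488ms (8/5)
2. 780.488ms @ 8/5 + 390.244ms (4/5)
3. 1170.732ms @ 12/5 + 390.244ms (4/5)
4. 1560.976ms @ 16/5 + 390.244ms (4/5)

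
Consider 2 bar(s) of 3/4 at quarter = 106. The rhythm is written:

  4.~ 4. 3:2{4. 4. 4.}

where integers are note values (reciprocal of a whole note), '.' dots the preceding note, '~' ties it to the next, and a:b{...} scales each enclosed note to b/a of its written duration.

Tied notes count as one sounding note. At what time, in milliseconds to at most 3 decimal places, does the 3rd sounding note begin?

1. 0.0ms @ 0 + 1698.113ms (3)
2. 1698.113ms @ 3 + 566.038ms (1)
3. 2264.151ms @ 4 + 566.038ms (1)
4. 2830.189ms @ 5 + 566.038ms (1)

note 3 onset = 4b = 2264.151ms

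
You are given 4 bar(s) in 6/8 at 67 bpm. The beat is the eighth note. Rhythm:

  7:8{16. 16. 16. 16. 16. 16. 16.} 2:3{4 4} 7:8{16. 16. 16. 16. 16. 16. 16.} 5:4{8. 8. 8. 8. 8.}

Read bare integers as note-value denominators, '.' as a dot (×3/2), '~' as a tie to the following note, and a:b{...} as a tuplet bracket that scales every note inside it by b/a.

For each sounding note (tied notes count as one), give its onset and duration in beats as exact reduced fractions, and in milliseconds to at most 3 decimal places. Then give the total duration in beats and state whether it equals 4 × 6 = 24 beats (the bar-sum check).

1) 0.0ms=0b +767.591ms=6/7b
2) 767.591ms=6/7b +767.591ms=6/7b
3) 1535.181ms=12/7b +767.591ms=6/7b
4) 2302.772ms=18/7b +767.591ms=6/7b
5) 3070.362ms=24/7b +767.591ms=6/7b
6) 3837.953ms=30/7b +767.591ms=6/7b
7) 4605.544ms=36/7b +767.591ms=6/7b
8) 5373.134ms=6b +2686.567ms=3b
9) 8059.701ms=9b +2686.567ms=3b
10) 10746.269ms=12b +767.591ms=6/7b
11) 11513.859ms=90/7b +767.591ms=6/7b
12) 12281.45ms=96/7b +767.591ms=6/7b
13) 13049.041ms=102/7b +767.591ms=6/7b
14) 13816.631ms=108/7b +767.591ms=6/7b
15) 14584.222ms=114/7b +767.591ms=6/7b
16) 15351.812ms=120/7b +767.591ms=6/7b
17) 16119.403ms=18b +1074.627ms=6/5b
18) 17194.03ms=96/5b +1074.627ms=6/5b
19) 18268.657ms=102/5b +1074.627ms=6/5b
20) 19343.284ms=108/5b +1074.627ms=6/5b
21) 20417.91ms=114/5b +1074.627ms=6/5b
Σ=24b of 24 (67bpm 6/8) — PASS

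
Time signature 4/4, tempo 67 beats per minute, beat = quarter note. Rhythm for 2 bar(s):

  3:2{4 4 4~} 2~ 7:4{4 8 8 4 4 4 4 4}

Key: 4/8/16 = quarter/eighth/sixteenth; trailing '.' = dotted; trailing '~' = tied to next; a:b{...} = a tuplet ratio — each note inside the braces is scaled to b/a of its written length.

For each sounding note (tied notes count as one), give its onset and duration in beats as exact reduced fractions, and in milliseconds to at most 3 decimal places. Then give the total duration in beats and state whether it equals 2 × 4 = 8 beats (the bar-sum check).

1) 0.0ms=0b +597.015ms=2/3b
2) 597.015ms=2/3b +597.015ms=2/3b
3) 1194.03ms=4/3b +2899.787ms=68/21b
4) 4093.817ms=32/7b +255.864ms=2/7b
5) 4349.68ms=34/7b +255.864ms=2/7b
6) 4605.544ms=36/7b +511.727ms=4/7b
7) 5117.271ms=40/7b +511.727ms=4/7b
8) 5628.998ms=44/7b +511.727ms=4/7b
9) 6140.725ms=48/7b +511.727ms=4/7b
10) 6652.452ms=52/7b +511.727ms=4/7b
Σ=8b of 8 (67bpm 4/4) — PASS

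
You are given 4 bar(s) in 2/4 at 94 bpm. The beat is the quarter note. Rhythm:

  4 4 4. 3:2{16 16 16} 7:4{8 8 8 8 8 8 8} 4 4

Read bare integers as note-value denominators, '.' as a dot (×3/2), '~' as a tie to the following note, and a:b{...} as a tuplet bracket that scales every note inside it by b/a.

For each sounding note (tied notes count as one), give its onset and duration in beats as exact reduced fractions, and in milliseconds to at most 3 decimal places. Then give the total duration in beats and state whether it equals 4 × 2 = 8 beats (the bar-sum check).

1) 0.0ms=0b +638.298ms=1b
2) 638.298ms=1b +638.298ms=1b
3) 1276.596ms=2b +957.447ms=3/2b
4) 2234.043ms=7/2b +106.383ms=1/6b
5) 2340.426ms=11/3b +106.383ms=1/6b
6) 2446.809ms=23/6b +106.383ms=1/6b
7) 2553.191ms=4b +182.371ms=2/7b
8) 2735.562ms=30/7b +182.371ms=2/7b
9) 2917.933ms=32/7b +182.371ms=2/7b
10) 3100.304ms=34/7b +182.371ms=2/7b
11) 3282.675ms=36/7b +182.371ms=2/7b
12) 3465.046ms=38/7b +182.371ms=2/7b
13) 3647.416ms=40/7b +182.371ms=2/7b
14) 3829.787ms=6b +638.298ms=1b
15) 4468.085ms=7b +638.298ms=1b
Σ=8b of 8 (94bpm 2/4) — PASS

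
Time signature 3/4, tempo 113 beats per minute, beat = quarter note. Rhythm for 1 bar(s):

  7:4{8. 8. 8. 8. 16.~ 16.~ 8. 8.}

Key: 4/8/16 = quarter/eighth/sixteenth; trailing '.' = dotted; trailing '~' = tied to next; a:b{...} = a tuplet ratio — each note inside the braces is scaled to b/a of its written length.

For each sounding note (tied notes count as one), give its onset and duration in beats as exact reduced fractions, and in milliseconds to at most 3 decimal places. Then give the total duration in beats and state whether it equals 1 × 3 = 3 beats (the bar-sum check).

1) 0.0ms=0b +227.56ms=3/7b
2) 227.56ms=3/7b +227.56ms=3/7b
3) 455.12ms=6/7b +227.56ms=3/7b
4) 682.68ms=9/7b +227.56ms=3/7b
5) 910.24ms=12/7b +455.12ms=6/7b
6) 1365.36ms=18/7b +227.56ms=3/7b
Σ=3b of 3 (113bpm 3/4) — PASS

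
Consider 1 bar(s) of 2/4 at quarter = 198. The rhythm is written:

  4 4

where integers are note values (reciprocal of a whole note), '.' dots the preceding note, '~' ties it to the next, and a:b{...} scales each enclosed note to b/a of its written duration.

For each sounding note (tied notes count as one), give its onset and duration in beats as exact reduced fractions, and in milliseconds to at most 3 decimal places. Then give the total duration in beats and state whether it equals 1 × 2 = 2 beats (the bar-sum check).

1) 0.0ms=0b +303.03ms=1b
2) 303.03ms=1b +303.03ms=1b
Σ=2b of 2 (198bpm 2/4) — PASS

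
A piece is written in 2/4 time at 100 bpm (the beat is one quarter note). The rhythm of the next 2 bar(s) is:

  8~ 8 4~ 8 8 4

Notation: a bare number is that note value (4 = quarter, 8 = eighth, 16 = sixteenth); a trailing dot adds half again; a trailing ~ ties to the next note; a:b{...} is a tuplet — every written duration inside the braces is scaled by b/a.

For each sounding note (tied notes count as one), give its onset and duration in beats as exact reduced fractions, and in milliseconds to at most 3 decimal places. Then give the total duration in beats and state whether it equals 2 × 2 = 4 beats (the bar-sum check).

1) 0.0ms=0b +600.0ms=1b
2) 600.0ms=1b +900.0ms=3/2b
3) 1500.0ms=5/2b +300.0ms=1/2b
4) 1800.0ms=3b +600.0ms=1b
Σ=4b of 4 (100bpm 2/4) — PASS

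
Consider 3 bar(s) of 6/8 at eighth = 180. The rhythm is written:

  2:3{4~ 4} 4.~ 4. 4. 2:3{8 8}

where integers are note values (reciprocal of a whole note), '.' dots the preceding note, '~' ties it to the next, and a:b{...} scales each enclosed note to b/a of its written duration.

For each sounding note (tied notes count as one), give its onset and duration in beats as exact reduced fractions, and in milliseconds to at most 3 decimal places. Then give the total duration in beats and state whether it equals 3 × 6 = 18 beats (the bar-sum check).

1) 0.0ms=0b +2000.0ms=6b
2) 2000.0ms=6b +2000.0ms=6b
3) 4000.0ms=12b +1000.0ms=3b
4) 5000.0ms=15b +500.0ms=3/2b
5) 5500.0ms=33/2b +500.0ms=3/2b
Σ=18b of 18 (180bpm 6/8) — PASS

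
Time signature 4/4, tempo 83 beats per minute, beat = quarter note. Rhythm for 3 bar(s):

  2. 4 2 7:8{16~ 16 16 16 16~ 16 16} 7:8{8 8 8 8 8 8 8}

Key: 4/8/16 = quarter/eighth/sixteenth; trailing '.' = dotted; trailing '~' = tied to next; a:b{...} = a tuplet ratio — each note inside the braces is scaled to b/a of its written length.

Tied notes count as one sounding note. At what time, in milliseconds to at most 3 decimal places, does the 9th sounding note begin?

note 9 onset = 8b = 5783.133ms

1. 0.0ms @ 0 + 2168.675ms (3)
2. 2168.675ms @ 3 + 722.892ms (1)
3. 2891.566ms @ 4 + 1445.783ms (2)
4. 4337.349ms @ 6 + 413.081ms (4/7)
5. 4750.43ms @ 46/7 + 206.54ms (2/7)
6. 4956.971ms @ 48/7 + 206.54ms (2/7)
7. 5163.511ms @ 50/7 + 413.081ms (4/7)
8. 5576.592ms @ 54/7 + 206.54ms (2/7)
9. 5783.133ms @ 8 + 413.081ms (4/7)
10. 6196.213ms @ 60/7 + 413.081ms (4/7)
11. 6609.294ms @ 64/7 + 413.081ms (4/7)
12. 7022.375ms @ 68/7 + 413.081ms (4/7)
13. 7435.456ms @ 72/7 + 413.081ms (4/7)
14. 7848.537ms @ 76/7 + 413.081ms (4/7)
15. 8261.618ms @ 80/7 + 413.081ms (4/7)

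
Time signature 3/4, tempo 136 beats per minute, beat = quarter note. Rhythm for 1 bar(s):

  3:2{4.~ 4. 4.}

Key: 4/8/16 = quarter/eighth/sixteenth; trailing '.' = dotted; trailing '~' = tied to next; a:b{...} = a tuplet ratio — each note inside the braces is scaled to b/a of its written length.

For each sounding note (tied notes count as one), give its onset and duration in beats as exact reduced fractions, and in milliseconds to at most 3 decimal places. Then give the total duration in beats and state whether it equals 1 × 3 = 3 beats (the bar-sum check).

1) 0.0ms=0b +882.353ms=2b
2) 882.353ms=2b +441.176ms=1b
Σ=3b of 3 (136bpm 3/4) — PASS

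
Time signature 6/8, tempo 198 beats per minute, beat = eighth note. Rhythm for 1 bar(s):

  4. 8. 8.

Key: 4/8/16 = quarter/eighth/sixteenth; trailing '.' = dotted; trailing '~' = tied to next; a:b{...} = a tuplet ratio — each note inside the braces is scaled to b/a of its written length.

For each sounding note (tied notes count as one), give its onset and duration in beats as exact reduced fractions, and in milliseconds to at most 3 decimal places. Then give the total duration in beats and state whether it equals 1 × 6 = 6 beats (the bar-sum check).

1) 0.0ms=0b +909.091ms=3b
2) 909.091ms=3b +454.545ms=3/2b
3) 1363.636ms=9/2b +454.545ms=3/2b
Σ=6b of 6 (198bpm 6/8) — PASS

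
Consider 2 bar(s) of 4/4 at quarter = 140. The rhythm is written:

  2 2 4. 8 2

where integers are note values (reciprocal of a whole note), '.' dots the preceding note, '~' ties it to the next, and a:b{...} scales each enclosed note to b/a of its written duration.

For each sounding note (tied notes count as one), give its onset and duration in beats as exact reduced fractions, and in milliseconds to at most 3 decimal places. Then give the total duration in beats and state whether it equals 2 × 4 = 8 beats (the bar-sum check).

1) 0.0ms=0b +857.143ms=2b
2) 857.143ms=2b +857.143ms=2b
3) 1714.286ms=4b +642.857ms=3/2b
4) 2357.143ms=11/2b +214.286ms=1/2b
5) 2571.429ms=6b +857.143ms=2b
Σ=8b of 8 (140bpm 4/4) — PASS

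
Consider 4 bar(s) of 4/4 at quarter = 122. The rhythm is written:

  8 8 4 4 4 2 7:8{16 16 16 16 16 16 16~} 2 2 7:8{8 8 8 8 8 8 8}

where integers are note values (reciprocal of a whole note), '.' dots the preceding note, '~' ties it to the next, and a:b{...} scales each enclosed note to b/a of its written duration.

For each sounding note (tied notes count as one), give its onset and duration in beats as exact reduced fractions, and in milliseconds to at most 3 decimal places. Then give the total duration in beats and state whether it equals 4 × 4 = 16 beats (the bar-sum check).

1) 0.0ms=0b +245.902ms=1/2b
2) 245.902ms=1/2b +245.902ms=1/2b
3) 491.803ms=1b +491.803ms=1b
4) 983.607ms=2b +491.803ms=1b
5) 1475.41ms=3b +491.803ms=1b
6) 1967.213ms=4b +983.607ms=2b
7) 2950.82ms=6b +140.515ms=2/7b
8) 3091.335ms=44/7b +140.515ms=2/7b
9) 3231.85ms=46/7b +140.515ms=2/7b
10) 3372.365ms=48/7b +140.515ms=2/7b
11) 3512.881ms=50/7b +140.515ms=2/7b
12) 3653.396ms=52/7b +140.515ms=2/7b
13) 3793.911ms=54/7b +1124.122ms=16/7b
14) 4918.033ms=10b +983.607ms=2b
15) 5901.639ms=12b +281.03ms=4/7b
16) 6182.67ms=88/7b +281.03ms=4/7b
17) 6463.7ms=92/7b +281.03ms=4/7b
18) 6744.731ms=96/7b +281.03ms=4/7b
19) 7025.761ms=100/7b +281.03ms=4/7b
20) 7306.792ms=104/7b +281.03ms=4/7b
21) 7587.822ms=108/7b +281.03ms=4/7b
Σ=16b of 16 (122bpm 4/4) — PASS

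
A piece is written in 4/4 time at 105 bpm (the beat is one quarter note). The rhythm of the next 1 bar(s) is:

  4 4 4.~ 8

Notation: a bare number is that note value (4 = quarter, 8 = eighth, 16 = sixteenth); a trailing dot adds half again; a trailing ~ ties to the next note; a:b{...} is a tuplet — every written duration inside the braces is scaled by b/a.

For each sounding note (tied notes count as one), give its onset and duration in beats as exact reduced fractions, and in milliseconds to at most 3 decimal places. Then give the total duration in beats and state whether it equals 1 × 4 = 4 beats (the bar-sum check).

1) 0.0ms=0b +571.429ms=1b
2) 571.429ms=1b +571.429ms=1b
3) 1142.857ms=2b +1142.857ms=2b
Σ=4b of 4 (105bpm 4/4) — PASS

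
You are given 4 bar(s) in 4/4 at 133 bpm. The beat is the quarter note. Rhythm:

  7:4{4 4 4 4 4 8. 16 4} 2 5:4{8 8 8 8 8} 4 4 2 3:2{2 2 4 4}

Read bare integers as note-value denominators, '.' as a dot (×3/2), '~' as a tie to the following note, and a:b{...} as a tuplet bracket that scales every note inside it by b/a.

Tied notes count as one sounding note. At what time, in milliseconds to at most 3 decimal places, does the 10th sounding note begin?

note 10 onset = 6b = 2706.767ms

1. 0.0ms @ 0 + 257.787ms (4/7)
2. 257.787ms @ 4/7 + 257.787ms (4/7)
3. 515.575ms @ 8/7 + 257.787ms (4/7)
4. 773.362ms @ 12/7 + 257.787ms (4/7)
5. 1031.149ms @ 16/7 + 257.787ms (4/7)
6. 1288.937ms @ 20/7 + 193.34ms (3/7)
7. 1482.277ms @ 23/7 + 64.447ms (1/7)
8. 1546.724ms @ 24/7 + 257.787ms (4/7)
9. 1804.511ms @ 4 + 902.256ms (2)
10. 2706.767ms @ 6 + 180.451ms (2/5)
11. 2887.218ms @ 32/5 + 180.451ms (2/5)
12. 3067.669ms @ 34/5 + 180.451ms (2/5)
13. 3248.12ms @ 36/5 + 180.451ms (2/5)
14. 3428.571ms @ 38/5 + 180.451ms (2/5)
15. 3609.023ms @ 8 + 451.128ms (1)
16. 4060.15ms @ 9 + 451.128ms (1)
17. 4511.278ms @ 10 + 902.256ms (2)
18. 5413.534ms @ 12 + 601.504ms (4/3)
19. 6015.038ms @ 40/3 + 601.504ms (4/3)
20. 6616.541ms @ 44/3 + 300.752ms (2/3)
21. 6917.293ms @ 46/3 + 300.752ms (2/3)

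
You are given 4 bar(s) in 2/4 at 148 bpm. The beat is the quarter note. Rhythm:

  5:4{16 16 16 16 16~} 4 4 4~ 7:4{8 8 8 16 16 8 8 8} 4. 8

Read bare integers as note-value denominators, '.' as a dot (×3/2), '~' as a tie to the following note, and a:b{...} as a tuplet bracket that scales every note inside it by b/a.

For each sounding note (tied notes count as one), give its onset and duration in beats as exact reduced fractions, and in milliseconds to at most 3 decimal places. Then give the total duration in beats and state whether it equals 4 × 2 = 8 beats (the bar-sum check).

1) 0.0ms=0b +81.081ms=1/5b
2) 81.081ms=1/5b +81.081ms=1/5b
3) 162.162ms=2/5b +81.081ms=1/5b
4) 243.243ms=3/5b +81.081ms=1/5b
5) 324.324ms=4/5b +486.486ms=6/5b
6) 810.811ms=2b +405.405ms=1b
7) 1216.216ms=3b +521.236ms=9/7b
8) 1737.452ms=30/7b +115.83ms=2/7b
9) 1853.282ms=32/7b +115.83ms=2/7b
10) 1969.112ms=34/7b +57.915ms=1/7b
11) 2027.027ms=5b +57.915ms=1/7b
12) 2084.942ms=36/7b +115.83ms=2/7b
13) 2200.772ms=38/7b +115.83ms=2/7b
14) 2316.602ms=40/7b +115.83ms=2/7b
15) 2432.432ms=6b +608.108ms=3/2b
16) 3040.541ms=15/2b +202.703ms=1/2b
Σ=8b of 8 (148bpm 2/4) — PASS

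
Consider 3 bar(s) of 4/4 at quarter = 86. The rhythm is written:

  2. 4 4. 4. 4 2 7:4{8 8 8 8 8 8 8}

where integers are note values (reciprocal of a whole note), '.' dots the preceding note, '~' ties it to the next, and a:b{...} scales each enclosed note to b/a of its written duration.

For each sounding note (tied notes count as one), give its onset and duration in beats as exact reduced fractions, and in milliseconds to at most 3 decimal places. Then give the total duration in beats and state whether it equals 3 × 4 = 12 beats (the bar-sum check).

1) 0.0ms=0b +2093.023ms=3b
2) 2093.023ms=3b +697.674ms=1b
3) 2790.698ms=4b +1046.512ms=3/2b
4) 3837.209ms=11/2b +1046.512ms=3/2b
5) 4883.721ms=7b +697.674ms=1b
6) 5581.395ms=8b +1395.349ms=2b
7) 6976.744ms=10b +199.336ms=2/7b
8) 7176.08ms=72/7b +199.336ms=2/7b
9) 7375.415ms=74/7b +199.336ms=2/7b
10) 7574.751ms=76/7b +199.336ms=2/7b
11) 7774.086ms=78/7b +199.336ms=2/7b
12) 7973.422ms=80/7b +199.336ms=2/7b
13) 8172.757ms=82/7b +199.336ms=2/7b
Σ=12b of 12 (86bpm 4/4) — PASS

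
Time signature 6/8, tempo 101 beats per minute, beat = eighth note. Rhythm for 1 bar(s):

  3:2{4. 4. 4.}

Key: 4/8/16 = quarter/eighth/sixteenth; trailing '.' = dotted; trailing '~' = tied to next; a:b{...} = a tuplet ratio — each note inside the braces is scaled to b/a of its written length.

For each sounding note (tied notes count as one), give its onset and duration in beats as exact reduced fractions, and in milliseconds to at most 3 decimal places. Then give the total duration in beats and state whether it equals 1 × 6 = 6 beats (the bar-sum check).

1) 0.0ms=0b +1188.119ms=2b
2) 1188.119ms=2b +1188.119ms=2b
3) 2376.238ms=4b +1188.119ms=2b
Σ=6b of 6 (101bpm 6/8) — PASS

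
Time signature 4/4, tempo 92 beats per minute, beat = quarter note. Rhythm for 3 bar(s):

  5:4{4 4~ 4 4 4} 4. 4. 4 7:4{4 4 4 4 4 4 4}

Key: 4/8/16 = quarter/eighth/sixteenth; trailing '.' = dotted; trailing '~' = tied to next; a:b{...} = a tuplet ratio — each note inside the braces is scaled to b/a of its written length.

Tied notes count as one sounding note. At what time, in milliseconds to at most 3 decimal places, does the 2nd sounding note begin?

note 2 onset = 4/5b = 521.739ms

1. 0.0ms @ 0 + 521.739ms (4/5)
2. 521.739ms @ 4/5 + 1043.478ms (8/5)
3. 1565.217ms @ 12/5 + 521.739ms (4/5)
4. 2086.957ms @ 16/5 + 521.739ms (4/5)
5. 2608.696ms @ 4 + 978.261ms (3/2)
6. 3586.957ms @ 11/2 + 978.261ms (3/2)
7. 4565.217ms @ 7 + 652.174ms (1)
8. 5217.391ms @ 8 + 372.671ms (4/7)
9. 5590.062ms @ 60/7 + 372.671ms (4/7)
10. 5962.733ms @ 64/7 + 372.671ms (4/7)
11. 6335.404ms @ 68/7 + 372.671ms (4/7)
12. 6708.075ms @ 72/7 + 372.671ms (4/7)
13. 7080.745ms @ 76/7 + 372.671ms (4/7)
14. 7453.416ms @ 80/7 + 372.671ms (4/7)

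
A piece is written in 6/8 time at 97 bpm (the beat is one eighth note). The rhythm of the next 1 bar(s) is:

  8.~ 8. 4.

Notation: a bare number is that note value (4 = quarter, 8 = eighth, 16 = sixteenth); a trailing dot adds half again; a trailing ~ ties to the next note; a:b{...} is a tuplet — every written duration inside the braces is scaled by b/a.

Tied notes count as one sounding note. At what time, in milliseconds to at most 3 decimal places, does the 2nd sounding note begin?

1. 0.0ms @ 0 + 1855.67ms (3)
2. 1855.67ms @ 3 + 1855.67ms (3)

note 2 onset = 3b = 1855.67ms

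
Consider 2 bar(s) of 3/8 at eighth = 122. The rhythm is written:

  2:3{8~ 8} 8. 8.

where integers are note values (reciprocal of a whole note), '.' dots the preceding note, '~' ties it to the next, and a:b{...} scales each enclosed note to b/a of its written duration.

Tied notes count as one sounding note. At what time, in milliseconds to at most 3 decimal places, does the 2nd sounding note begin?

note 2 onset = 3b = 1475.41ms

1. 0.0ms @ 0 + 1475.41ms (3)
2. 1475.41ms @ 3 + 737.705ms (3/2)
3. 2213.115ms @ 9/2 + 737.705ms (3/2)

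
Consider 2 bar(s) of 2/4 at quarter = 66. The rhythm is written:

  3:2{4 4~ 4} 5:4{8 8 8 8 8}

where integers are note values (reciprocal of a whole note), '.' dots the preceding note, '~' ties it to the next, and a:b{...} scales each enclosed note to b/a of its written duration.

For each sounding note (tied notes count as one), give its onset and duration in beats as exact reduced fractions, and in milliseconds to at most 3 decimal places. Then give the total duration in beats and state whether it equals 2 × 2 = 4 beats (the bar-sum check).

1) 0.0ms=0b +606.061ms=2/3b
2) 606.061ms=2/3b +1212.121ms=4/3b
3) 1818.182ms=2b +363.636ms=2/5b
4) 2181.818ms=12/5b +363.636ms=2/5b
5) 2545.455ms=14/5b +363.636ms=2/5b
6) 2909.091ms=16/5b +363.636ms=2/5b
7) 3272.727ms=18/5b +363.636ms=2/5b
Σ=4b of 4 (66bpm 2/4) — PASS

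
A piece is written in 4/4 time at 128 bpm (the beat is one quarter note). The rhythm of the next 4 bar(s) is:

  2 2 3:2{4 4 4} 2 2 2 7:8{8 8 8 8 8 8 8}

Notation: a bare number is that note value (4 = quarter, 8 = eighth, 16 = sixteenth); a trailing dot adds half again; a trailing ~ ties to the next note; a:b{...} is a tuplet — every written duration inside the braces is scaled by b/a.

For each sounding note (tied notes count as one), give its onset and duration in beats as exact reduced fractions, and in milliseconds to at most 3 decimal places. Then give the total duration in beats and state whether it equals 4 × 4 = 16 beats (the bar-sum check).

1) 0.0ms=0b +937.5ms=2b
2) 937.5ms=2b +937.5ms=2b
3) 1875.0ms=4b +312.5ms=2/3b
4) 2187.5ms=14/3b +312.5ms=2/3b
5) 2500.0ms=16/3b +312.5ms=2/3b
6) 2812.5ms=6b +937.5ms=2b
7) 3750.0ms=8b +937.5ms=2b
8) 4687.5ms=10b +937.5ms=2b
9) 5625.0ms=12b +267.857ms=4/7b
10) 5892.857ms=88/7b +267.857ms=4/7b
11) 6160.714ms=92/7b +267.857ms=4/7b
12) 6428.571ms=96/7b +267.857ms=4/7b
13) 6696.429ms=100/7b +267.857ms=4/7b
14) 6964.286ms=104/7b +267.857ms=4/7b
15) 7232.143ms=108/7b +267.857ms=4/7b
Σ=16b of 16 (128bpm 4/4) — PASS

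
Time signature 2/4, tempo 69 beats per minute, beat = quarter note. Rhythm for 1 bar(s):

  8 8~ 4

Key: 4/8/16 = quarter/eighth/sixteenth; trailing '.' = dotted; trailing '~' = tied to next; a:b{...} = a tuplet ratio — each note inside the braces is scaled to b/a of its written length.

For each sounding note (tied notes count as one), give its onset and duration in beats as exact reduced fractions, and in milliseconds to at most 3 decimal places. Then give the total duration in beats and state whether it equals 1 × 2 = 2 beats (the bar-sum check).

1) 0.0ms=0b +434.783ms=1/2b
2) 434.783ms=1/2b +1304.348ms=3/2b
Σ=2b of 2 (69bpm 2/4) — PASS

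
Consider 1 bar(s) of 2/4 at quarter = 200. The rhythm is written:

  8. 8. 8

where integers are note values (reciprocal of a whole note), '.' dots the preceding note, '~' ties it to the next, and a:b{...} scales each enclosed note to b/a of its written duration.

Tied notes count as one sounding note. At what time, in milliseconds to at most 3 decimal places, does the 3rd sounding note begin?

note 3 onset = 3/2b = 450.0ms

1. 0.0ms @ 0 + 225.0ms (3/4)
2. 225.0ms @ 3/4 + 225.0ms (3/4)
3. 450.0ms @ 3/2 + 150.0ms (1/2)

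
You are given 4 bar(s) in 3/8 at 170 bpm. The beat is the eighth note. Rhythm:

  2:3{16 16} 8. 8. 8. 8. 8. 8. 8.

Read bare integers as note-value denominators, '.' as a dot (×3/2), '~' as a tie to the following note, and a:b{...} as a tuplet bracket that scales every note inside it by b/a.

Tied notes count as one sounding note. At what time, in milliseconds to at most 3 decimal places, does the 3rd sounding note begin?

note 3 onset = 3/2b = 529.412ms

1. 0.0ms @ 0 + 264.706ms (3/4)
2. 264.706ms @ 3/4 + 264.706ms (3/4)
3. 529.412ms @ 3/2 + 529.412ms (3/2)
4. 1058.824ms @ 3 + 529.412ms (3/2)
5. 1588.235ms @ 9/2 + 529.412ms (3/2)
6. 2117.647ms @ 6 + 529.412ms (3/2)
7. 2647.059ms @ 15/2 + 529.412ms (3/2)
8. 3176.471ms @ 9 + 529.412ms (3/2)
9. 3705.882ms @ 21/2 + 529.412ms (3/2)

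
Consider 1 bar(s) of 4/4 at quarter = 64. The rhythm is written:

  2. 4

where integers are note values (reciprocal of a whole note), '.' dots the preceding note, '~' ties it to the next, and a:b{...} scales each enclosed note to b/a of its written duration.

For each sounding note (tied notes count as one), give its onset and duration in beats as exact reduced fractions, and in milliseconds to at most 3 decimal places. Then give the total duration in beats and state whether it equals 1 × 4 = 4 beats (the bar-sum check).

1) 0.0ms=0b +2812.5ms=3b
2) 2812.5ms=3b +937.5ms=1b
Σ=4b of 4 (64bpm 4/4) — PASS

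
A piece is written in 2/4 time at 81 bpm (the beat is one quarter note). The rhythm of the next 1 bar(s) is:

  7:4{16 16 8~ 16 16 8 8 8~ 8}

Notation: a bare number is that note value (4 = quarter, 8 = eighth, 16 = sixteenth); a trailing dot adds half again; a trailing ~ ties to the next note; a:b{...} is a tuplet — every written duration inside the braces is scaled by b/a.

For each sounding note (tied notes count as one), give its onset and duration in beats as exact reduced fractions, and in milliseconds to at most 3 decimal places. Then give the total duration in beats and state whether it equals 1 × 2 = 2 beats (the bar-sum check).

1) 0.0ms=0b +105.82ms=1/7b
2) 105.82ms=1/7b +105.82ms=1/7b
3) 211.64ms=2/7b +317.46ms=3/7b
4) 529.101ms=5/7b +105.82ms=1/7b
5) 634.921ms=6/7b +211.64ms=2/7b
6) 846.561ms=8/7b +211.64ms=2/7b
7) 1058.201ms=10/7b +423.28ms=4/7b
Σ=2b of 2 (81bpm 2/4) — PASS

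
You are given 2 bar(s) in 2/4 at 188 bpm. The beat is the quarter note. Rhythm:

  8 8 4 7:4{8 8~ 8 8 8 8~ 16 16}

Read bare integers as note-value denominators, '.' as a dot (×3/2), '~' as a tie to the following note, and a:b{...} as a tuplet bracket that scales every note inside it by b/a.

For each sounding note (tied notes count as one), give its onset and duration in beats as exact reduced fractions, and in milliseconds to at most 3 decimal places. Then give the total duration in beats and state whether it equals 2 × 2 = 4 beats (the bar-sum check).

1) 0.0ms=0b +159.574ms=1/2b
2) 159.574ms=1/2b +159.574ms=1/2b
3) 319.149ms=1b +319.149ms=1b
4) 638.298ms=2b +91.185ms=2/7b
5) 729.483ms=16/7b +182.371ms=4/7b
6) 911.854ms=20/7b +91.185ms=2/7b
7) 1003.04ms=22/7b +91.185ms=2/7b
8) 1094.225ms=24/7b +136.778ms=3/7b
9) 1231.003ms=27/7b +45.593ms=1/7b
Σ=4b of 4 (188bpm 2/4) — PASS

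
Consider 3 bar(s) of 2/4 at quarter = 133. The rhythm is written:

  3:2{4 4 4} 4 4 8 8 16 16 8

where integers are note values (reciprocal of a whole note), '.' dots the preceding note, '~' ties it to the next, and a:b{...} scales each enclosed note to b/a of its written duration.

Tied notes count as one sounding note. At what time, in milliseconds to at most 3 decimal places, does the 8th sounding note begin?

note 8 onset = 5b = 2255.639ms

1. 0.0ms @ 0 + 300.752ms (2/3)
2. 300.752ms @ 2/3 + 300.752ms (2/3)
3. 601.504ms @ 4/3 + 300.752ms (2/3)
4. 902.256ms @ 2 + 451.128ms (1)
5. 1353.383ms @ 3 + 451.128ms (1)
6. 1804.511ms @ 4 + 225.564ms (1/2)
7. 2030.075ms @ 9/2 + 225.564ms (1/2)
8. 2255.639ms @ 5 + 112.782ms (1/4)
9. 2368.421ms @ 21/4 + 112.782ms (1/4)
10. 2481.203ms @ 11/2 + 225.564ms (1/2)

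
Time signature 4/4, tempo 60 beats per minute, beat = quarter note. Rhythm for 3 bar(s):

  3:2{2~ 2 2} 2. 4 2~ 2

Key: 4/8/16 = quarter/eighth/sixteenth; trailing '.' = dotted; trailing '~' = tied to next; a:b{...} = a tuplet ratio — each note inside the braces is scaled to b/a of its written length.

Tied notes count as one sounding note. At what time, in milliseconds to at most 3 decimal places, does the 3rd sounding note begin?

1. 0.0ms @ 0 + 2666.667ms (8/3)
2. 2666.667ms @ 8/3 + 1333.333ms (4/3)
3. 4000.0ms @ 4 + 3000.0ms (3)
4. 7000.0ms @ 7 + 1000.0ms (1)
5. 8000.0ms @ 8 + 4000.0ms (4)

note 3 onset = 4b = 4000.0ms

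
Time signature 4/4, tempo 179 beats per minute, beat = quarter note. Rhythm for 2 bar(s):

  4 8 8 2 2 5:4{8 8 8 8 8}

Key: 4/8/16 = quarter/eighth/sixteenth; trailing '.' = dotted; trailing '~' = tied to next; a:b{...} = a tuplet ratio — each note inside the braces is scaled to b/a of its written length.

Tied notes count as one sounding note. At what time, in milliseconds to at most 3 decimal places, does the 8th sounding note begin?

1. 0.0ms @ 0 + 335.196ms (1)
2. 335.196ms @ 1 + 167.598ms (1/2)
3. 502.793ms @ 3/2 + 167.598ms (1/2)
4. 670.391ms @ 2 + 670.391ms (2)
5. 1340.782ms @ 4 + 670.391ms (2)
6. 2011.173ms @ 6 + 134.078ms (2/5)
7. 2145.251ms @ 32/5 + 134.078ms (2/5)
8. 2279.33ms @ 34/5 + 134.078ms (2/5)
9. 2413.408ms @ 36/5 + 134.078ms (2/5)
10. 2547.486ms @ 38/5 + 134.078ms (2/5)

note 8 onset = 34/5b = 2279.33ms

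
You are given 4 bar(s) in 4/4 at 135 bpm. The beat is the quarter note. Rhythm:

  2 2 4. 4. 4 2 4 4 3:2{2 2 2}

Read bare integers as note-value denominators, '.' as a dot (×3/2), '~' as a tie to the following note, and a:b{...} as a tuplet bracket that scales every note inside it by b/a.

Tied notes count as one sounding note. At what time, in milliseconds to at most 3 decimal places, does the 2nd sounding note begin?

1. 0.0ms @ 0 + 888.889ms (2)
2. 888.889ms @ 2 + 888.889ms (2)
3. 1777.778ms @ 4 + 666.667ms (3/2)
4. 2444.444ms @ 11/2 + 666.667ms (3/2)
5. 3111.111ms @ 7 + 444.444ms (1)
6. 3555.556ms @ 8 + 888.889ms (2)
7. 4444.444ms @ 10 + 444.444ms (1)
8. 4888.889ms @ 11 + 444.444ms (1)
9. 5333.333ms @ 12 + 592.593ms (4/3)
10. 5925.926ms @ 40/3 + 592.593ms (4/3)
11. 6518.519ms @ 44/3 + 592.593ms (4/3)

note 2 onset = 2b = 888.889ms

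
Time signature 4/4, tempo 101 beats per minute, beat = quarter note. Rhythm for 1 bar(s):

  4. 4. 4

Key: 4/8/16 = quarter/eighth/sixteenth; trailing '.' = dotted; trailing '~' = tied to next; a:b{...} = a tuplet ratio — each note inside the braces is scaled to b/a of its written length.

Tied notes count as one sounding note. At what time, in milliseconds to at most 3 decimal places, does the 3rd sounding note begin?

1. 0.0ms @ 0 + 891.089ms (3/2)
2. 891.089ms @ 3/2 + 891.089ms (3/2)
3. 1782.178ms @ 3 + 594.059ms (1)

note 3 onset = 3b = 1782.178ms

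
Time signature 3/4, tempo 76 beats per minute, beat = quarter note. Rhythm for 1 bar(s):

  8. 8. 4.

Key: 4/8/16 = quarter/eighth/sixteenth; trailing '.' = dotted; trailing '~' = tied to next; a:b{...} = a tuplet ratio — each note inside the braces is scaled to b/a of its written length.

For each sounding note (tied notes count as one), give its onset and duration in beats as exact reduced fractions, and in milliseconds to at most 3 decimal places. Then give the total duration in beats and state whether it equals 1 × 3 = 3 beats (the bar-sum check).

1) 0.0ms=0b +592.105ms=3/4b
2) 592.105ms=3/4b +592.105ms=3/4b
3) 1184.211ms=3/2b +1184.211ms=3/2b
Σ=3b of 3 (76bpm 3/4) — PASS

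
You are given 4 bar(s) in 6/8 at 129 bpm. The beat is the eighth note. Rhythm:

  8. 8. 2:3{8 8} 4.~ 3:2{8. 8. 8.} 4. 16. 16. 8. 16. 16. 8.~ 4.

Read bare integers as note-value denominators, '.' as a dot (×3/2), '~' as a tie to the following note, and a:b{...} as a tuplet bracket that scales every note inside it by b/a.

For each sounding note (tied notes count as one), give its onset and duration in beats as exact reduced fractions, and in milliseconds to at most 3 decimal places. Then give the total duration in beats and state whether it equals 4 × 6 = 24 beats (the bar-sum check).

1) 0.0ms=0b +697.674ms=3/2b
2) 697.674ms=3/2b +697.674ms=3/2b
3) 1395.349ms=3b +697.674ms=3/2b
4) 2093.023ms=9/2b +697.674ms=3/2b
5) 2790.698ms=6b +1860.465ms=4b
6) 4651.163ms=10b +465.116ms=1b
7) 5116.279ms=11b +465.116ms=1b
8) 5581.395ms=12b +1395.349ms=3b
9) 6976.744ms=15b +348.837ms=3/4b
10) 7325.581ms=63/4b +348.837ms=3/4b
11) 7674.419ms=33/2b +697.674ms=3/2b
12) 8372.093ms=18b +348.837ms=3/4b
13) 8720.93ms=75/4b +348.837ms=3/4b
14) 9069.767ms=39/2b +2093.023ms=9/2b
Σ=24b of 24 (129bpm 6/8) — PASS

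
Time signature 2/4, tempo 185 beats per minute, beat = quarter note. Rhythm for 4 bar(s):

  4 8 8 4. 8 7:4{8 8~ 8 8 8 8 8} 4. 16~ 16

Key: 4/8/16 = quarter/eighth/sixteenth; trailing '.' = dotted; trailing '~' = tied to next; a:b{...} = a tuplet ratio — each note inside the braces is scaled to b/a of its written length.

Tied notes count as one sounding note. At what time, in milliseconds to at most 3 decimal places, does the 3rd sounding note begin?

1. 0.0ms @ 0 + 324.324ms (1)
2. 324.324ms @ 1 + 162.162ms (1/2)
3. 486.486ms @ 3/2 + 162.162ms (1/2)
4. 648.649ms @ 2 + 486.486ms (3/2)
5. 1135.135ms @ 7/2 + 162.162ms (1/2)
6. 1297.297ms @ 4 + 92.664ms (2/7)
7. 1389.961ms @ 30/7 + 185.328ms (4/7)
8. 1575.29ms @ 34/7 + 92.664ms (2/7)
9. 1667.954ms @ 36/7 + 92.664ms (2/7)
10. 1760.618ms @ 38/7 + 92.664ms (2/7)
11. 1853.282ms @ 40/7 + 92.664ms (2/7)
12. 1945.946ms @ 6 + 486.486ms (3/2)
13. 2432.432ms @ 15/2 + 162.162ms (1/2)

note 3 onset = 3/2b = 486.486ms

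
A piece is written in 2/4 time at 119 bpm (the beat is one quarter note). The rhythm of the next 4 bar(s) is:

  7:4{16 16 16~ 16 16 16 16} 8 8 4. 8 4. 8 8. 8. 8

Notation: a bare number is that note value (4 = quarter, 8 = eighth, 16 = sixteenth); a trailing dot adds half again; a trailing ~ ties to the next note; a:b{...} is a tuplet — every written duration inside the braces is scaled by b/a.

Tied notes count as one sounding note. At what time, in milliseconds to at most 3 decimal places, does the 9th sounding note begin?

note 9 onset = 2b = 1008.403ms

1. 0.0ms @ 0 + 72.029ms (1/7)
2. 72.029ms @ 1/7 + 72.029ms (1/7)
3. 144.058ms @ 2/7 + 144.058ms (2/7)
4. 288.115ms @ 4/7 + 72.029ms (1/7)
5. 360.144ms @ 5/7 + 72.029ms (1/7)
6. 432.173ms @ 6/7 + 72.029ms (1/7)
7. 504.202ms @ 1 + 252.101ms (1/2)
8. 756.303ms @ 3/2 + 252.101ms (1/2)
9. 1008.403ms @ 2 + 756.303ms (3/2)
10. 1764.706ms @ 7/2 + 252.101ms (1/2)
11. 2016.807ms @ 4 + 756.303ms (3/2)
12. 2773.109ms @ 11/2 + 252.101ms (1/2)
13. 3025.21ms @ 6 + 378.151ms (3/4)
14. 3403.361ms @ 27/4 + 378.151ms (3/4)
15. 3781.513ms @ 15/2 + 252.101ms (1/2)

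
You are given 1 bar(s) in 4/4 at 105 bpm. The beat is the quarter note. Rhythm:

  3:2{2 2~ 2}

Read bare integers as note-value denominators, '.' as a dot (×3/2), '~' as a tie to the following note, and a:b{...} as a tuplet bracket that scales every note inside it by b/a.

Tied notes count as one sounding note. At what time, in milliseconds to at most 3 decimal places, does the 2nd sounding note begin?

1. 0.0ms @ 0 + 761.905ms (4/3)
2. 761.905ms @ 4/3 + 1523.81ms (8/3)

note 2 onset = 4/3b = 761.905ms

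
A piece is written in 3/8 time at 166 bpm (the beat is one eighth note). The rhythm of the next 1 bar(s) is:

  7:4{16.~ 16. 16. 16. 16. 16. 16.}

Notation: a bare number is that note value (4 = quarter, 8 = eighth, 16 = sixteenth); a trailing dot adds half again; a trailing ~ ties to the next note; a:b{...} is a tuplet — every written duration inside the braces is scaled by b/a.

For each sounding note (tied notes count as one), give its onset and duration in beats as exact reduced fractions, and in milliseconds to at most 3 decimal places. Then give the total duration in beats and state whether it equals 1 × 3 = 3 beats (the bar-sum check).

1) 0.0ms=0b +309.811ms=6/7b
2) 309.811ms=6/7b +154.905ms=3/7b
3) 464.716ms=9/7b +154.905ms=3/7b
4) 619.621ms=12/7b +154.905ms=3/7b
5) 774.527ms=15/7b +154.905ms=3/7b
6) 929.432ms=18/7b +154.905ms=3/7b
Σ=3b of 3 (166bpm 3/8) — PASS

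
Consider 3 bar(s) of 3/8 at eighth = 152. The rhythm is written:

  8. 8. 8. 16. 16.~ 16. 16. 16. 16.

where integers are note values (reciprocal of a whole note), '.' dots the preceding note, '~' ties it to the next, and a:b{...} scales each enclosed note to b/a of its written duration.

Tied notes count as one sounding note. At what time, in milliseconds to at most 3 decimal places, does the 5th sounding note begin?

note 5 onset = 21/4b = 2072.368ms

1. 0.0ms @ 0 + 592.105ms (3/2)
2. 592.105ms @ 3/2 + 592.105ms (3/2)
3. 1184.211ms @ 3 + 592.105ms (3/2)
4. 1776.316ms @ 9/2 + 296.053ms (3/4)
5. 2072.368ms @ 21/4 + 592.105ms (3/2)
6. 2664.474ms @ 27/4 + 296.053ms (3/4)
7. 2960.526ms @ 15/2 + 296.053ms (3/4)
8. 3256.579ms @ 33/4 + 296.053ms (3/4)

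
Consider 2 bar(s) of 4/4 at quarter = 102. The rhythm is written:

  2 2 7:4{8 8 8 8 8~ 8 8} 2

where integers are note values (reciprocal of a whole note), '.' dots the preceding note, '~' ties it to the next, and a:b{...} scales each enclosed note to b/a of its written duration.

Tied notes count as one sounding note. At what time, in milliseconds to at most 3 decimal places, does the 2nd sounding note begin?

note 2 onset = 2b = 1176.471ms

1. 0.0ms @ 0 + 1176.471ms (2)
2. 1176.471ms @ 2 + 1176.471ms (2)
3. 2352.941ms @ 4 + 168.067ms (2/7)
4. 2521.008ms @ 30/7 + 168.067ms (2/7)
5. 2689.076ms @ 32/7 + 168.067ms (2/7)
6. 2857.143ms @ 34/7 + 168.067ms (2/7)
7. 3025.21ms @ 36/7 + 336.134ms (4/7)
8. 3361.345ms @ 40/7 + 168.067ms (2/7)
9. 3529.412ms @ 6 + 1176.471ms (2)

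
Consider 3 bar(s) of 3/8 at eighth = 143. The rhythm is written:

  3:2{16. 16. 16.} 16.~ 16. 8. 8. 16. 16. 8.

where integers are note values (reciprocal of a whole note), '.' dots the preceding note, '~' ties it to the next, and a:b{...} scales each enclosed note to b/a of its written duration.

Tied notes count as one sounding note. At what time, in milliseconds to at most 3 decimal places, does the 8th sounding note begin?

note 8 onset = 27/4b = 2832.168ms

1. 0.0ms @ 0 + 209.79ms (1/2)
2. 209.79ms @ 1/2 + 209.79ms (1/2)
3. 419.58ms @ 1 + 209.79ms (1/2)
4. 629.371ms @ 3/2 + 629.371ms (3/2)
5. 1258.741ms @ 3 + 629.371ms (3/2)
6. 1888.112ms @ 9/2 + 629.371ms (3/2)
7. 2517.483ms @ 6 + 314.685ms (3/4)
8. 2832.168ms @ 27/4 + 314.685ms (3/4)
9. 3146.853ms @ 15/2 + 629.371ms (3/2)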